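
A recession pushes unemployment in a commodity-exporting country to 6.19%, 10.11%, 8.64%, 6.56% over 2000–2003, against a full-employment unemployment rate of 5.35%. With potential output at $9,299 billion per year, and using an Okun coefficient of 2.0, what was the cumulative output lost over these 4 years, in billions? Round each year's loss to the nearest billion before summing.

Year 2000: gap = -2.0 × (6.19 - 5.35) = -1.68%, loss ≈ 9299 × 1.68/100 ≈ 156.
Year 2001: gap = -2.0 × (10.11 - 5.35) = -9.52%, loss ≈ 9299 × 9.52/100 ≈ 885.
Year 2002: gap = -2.0 × (8.64 - 5.35) = -6.58%, loss ≈ 9299 × 6.58/100 ≈ 612.
Year 2003: gap = -2.0 × (6.56 - 5.35) = -2.42%, loss ≈ 9299 × 2.42/100 ≈ 225.
Total lost output = 156 + 885 + 612 + 225 = 1878 billion.

$1,878 billion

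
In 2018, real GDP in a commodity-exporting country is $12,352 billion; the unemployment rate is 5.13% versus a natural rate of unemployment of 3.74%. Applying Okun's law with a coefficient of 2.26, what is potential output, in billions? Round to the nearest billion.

Unemployment gap = 5.13 - 3.74 = 1.39 points, so output gap = -2.26 × 1.39 = -3.1414%.
Since Y = Y* × (1 + gap/100), Y* = 12352/0.968586 ≈ 12753 billion.

$12,753 billion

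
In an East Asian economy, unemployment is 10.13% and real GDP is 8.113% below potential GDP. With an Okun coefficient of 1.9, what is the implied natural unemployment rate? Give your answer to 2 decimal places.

5.86%

From Okun's law, u - u* = -(output gap)/β = -(-8.113)/1.9 = 4.27 points.
So u* = 10.13 - 4.27 = 5.86%.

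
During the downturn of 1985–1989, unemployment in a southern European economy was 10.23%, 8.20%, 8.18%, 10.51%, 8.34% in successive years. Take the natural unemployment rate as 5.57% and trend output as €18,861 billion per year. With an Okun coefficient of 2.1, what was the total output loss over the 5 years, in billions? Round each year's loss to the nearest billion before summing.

€6,976 billion

Year 1985: gap = -2.1 × (10.23 - 5.57) = -9.786%, loss ≈ 18861 × 9.786/100 ≈ 1846.
Year 1986: gap = -2.1 × (8.2 - 5.57) = -5.523%, loss ≈ 18861 × 5.523/100 ≈ 1042.
Year 1987: gap = -2.1 × (8.18 - 5.57) = -5.481%, loss ≈ 18861 × 5.481/100 ≈ 1034.
Year 1988: gap = -2.1 × (10.51 - 5.57) = -10.374%, loss ≈ 18861 × 10.374/100 ≈ 1957.
Year 1989: gap = -2.1 × (8.34 - 5.57) = -5.817%, loss ≈ 18861 × 5.817/100 ≈ 1097.
Total lost output = 1846 + 1042 + 1034 + 1957 + 1097 = 6976 billion.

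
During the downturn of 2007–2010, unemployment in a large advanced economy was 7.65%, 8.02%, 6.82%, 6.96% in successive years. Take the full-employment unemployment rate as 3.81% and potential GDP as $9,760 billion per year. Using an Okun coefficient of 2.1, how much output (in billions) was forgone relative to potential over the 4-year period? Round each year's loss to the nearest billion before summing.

$2,913 billion

Year 2007: gap = -2.1 × (7.65 - 3.81) = -8.064%, loss ≈ 9760 × 8.064/100 ≈ 787.
Year 2008: gap = -2.1 × (8.02 - 3.81) = -8.841%, loss ≈ 9760 × 8.841/100 ≈ 863.
Year 2009: gap = -2.1 × (6.82 - 3.81) = -6.321%, loss ≈ 9760 × 6.321/100 ≈ 617.
Year 2010: gap = -2.1 × (6.96 - 3.81) = -6.615%, loss ≈ 9760 × 6.615/100 ≈ 646.
Total lost output = 787 + 863 + 617 + 646 = 2913 billion.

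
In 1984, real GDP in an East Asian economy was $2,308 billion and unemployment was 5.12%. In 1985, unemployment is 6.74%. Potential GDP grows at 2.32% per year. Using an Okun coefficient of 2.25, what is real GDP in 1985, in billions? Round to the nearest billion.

$2,277 billion

Δu = 6.74 - 5.12 = 1.62 points.
Okun's law (growth form): g_Y = g_Y* - β × Δu = 2.32 - 2.25 × (1.62) = 2.32 - 3.645 = -1.325%.
Real GDP in the next year = 2308 × (1 - 1.325/100) = 2308 × 0.98675 ≈ 2277 billion.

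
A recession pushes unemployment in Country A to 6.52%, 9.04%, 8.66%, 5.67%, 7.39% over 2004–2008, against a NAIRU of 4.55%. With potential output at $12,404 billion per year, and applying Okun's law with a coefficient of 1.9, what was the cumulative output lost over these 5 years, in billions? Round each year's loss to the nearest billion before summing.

$3,424 billion

Year 2004: gap = -1.9 × (6.52 - 4.55) = -3.743%, loss ≈ 12404 × 3.743/100 ≈ 464.
Year 2005: gap = -1.9 × (9.04 - 4.55) = -8.531%, loss ≈ 12404 × 8.531/100 ≈ 1058.
Year 2006: gap = -1.9 × (8.66 - 4.55) = -7.809%, loss ≈ 12404 × 7.809/100 ≈ 969.
Year 2007: gap = -1.9 × (5.67 - 4.55) = -2.128%, loss ≈ 12404 × 2.128/100 ≈ 264.
Year 2008: gap = -1.9 × (7.39 - 4.55) = -5.396%, loss ≈ 12404 × 5.396/100 ≈ 669.
Total lost output = 464 + 1058 + 969 + 264 + 669 = 3424 billion.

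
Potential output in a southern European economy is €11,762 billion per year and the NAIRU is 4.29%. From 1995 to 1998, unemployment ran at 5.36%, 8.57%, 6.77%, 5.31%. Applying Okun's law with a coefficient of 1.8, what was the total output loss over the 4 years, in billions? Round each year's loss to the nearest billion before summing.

Year 1995: gap = -1.8 × (5.36 - 4.29) = -1.926%, loss ≈ 11762 × 1.926/100 ≈ 227.
Year 1996: gap = -1.8 × (8.57 - 4.29) = -7.704%, loss ≈ 11762 × 7.704/100 ≈ 906.
Year 1997: gap = -1.8 × (6.77 - 4.29) = -4.464%, loss ≈ 11762 × 4.464/100 ≈ 525.
Year 1998: gap = -1.8 × (5.31 - 4.29) = -1.836%, loss ≈ 11762 × 1.836/100 ≈ 216.
Total lost output = 227 + 906 + 525 + 216 = 1874 billion.

€1,874 billion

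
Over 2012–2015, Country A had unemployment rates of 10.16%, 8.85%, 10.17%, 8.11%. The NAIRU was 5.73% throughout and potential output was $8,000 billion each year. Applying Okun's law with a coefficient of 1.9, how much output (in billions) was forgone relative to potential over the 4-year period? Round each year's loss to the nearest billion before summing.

Year 2012: gap = -1.9 × (10.16 - 5.73) = -8.417%, loss ≈ 8000 × 8.417/100 ≈ 673.
Year 2013: gap = -1.9 × (8.85 - 5.73) = -5.928%, loss ≈ 8000 × 5.928/100 ≈ 474.
Year 2014: gap = -1.9 × (10.17 - 5.73) = -8.436%, loss ≈ 8000 × 8.436/100 ≈ 675.
Year 2015: gap = -1.9 × (8.11 - 5.73) = -4.522%, loss ≈ 8000 × 4.522/100 ≈ 362.
Total lost output = 673 + 474 + 675 + 362 = 2184 billion.

$2,184 billion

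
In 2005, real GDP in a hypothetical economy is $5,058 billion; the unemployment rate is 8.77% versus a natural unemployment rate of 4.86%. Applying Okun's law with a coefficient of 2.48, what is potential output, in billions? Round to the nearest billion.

$5,601 billion

Unemployment gap = 8.77 - 4.86 = 3.91 points, so output gap = -2.48 × 3.91 = -9.6968%.
Since Y = Y* × (1 + gap/100), Y* = 5058/0.903032 ≈ 5601 billion.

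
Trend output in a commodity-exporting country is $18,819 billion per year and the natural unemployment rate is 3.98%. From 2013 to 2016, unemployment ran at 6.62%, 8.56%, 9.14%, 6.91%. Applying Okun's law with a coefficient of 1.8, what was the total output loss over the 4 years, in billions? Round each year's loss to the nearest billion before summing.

$5,186 billion

Year 2013: gap = -1.8 × (6.62 - 3.98) = -4.752%, loss ≈ 18819 × 4.752/100 ≈ 894.
Year 2014: gap = -1.8 × (8.56 - 3.98) = -8.244%, loss ≈ 18819 × 8.244/100 ≈ 1551.
Year 2015: gap = -1.8 × (9.14 - 3.98) = -9.288%, loss ≈ 18819 × 9.288/100 ≈ 1748.
Year 2016: gap = -1.8 × (6.91 - 3.98) = -5.274%, loss ≈ 18819 × 5.274/100 ≈ 993.
Total lost output = 894 + 1551 + 1748 + 993 = 5186 billion.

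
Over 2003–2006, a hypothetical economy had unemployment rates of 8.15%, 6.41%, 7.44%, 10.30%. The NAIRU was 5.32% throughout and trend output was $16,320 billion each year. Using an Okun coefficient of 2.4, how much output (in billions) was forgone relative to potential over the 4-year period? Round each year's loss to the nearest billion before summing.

Year 2003: gap = -2.4 × (8.15 - 5.32) = -6.792%, loss ≈ 16320 × 6.792/100 ≈ 1108.
Year 2004: gap = -2.4 × (6.41 - 5.32) = -2.616%, loss ≈ 16320 × 2.616/100 ≈ 427.
Year 2005: gap = -2.4 × (7.44 - 5.32) = -5.088%, loss ≈ 16320 × 5.088/100 ≈ 830.
Year 2006: gap = -2.4 × (10.3 - 5.32) = -11.952%, loss ≈ 16320 × 11.952/100 ≈ 1951.
Total lost output = 1108 + 427 + 830 + 1951 = 4316 billion.

$4,316 billion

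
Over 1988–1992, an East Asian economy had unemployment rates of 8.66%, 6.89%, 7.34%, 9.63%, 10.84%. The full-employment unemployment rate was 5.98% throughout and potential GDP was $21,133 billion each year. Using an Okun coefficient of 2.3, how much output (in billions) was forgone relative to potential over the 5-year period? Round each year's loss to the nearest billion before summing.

Year 1988: gap = -2.3 × (8.66 - 5.98) = -6.164%, loss ≈ 21133 × 6.164/100 ≈ 1303.
Year 1989: gap = -2.3 × (6.89 - 5.98) = -2.093%, loss ≈ 21133 × 2.093/100 ≈ 442.
Year 1990: gap = -2.3 × (7.34 - 5.98) = -3.128%, loss ≈ 21133 × 3.128/100 ≈ 661.
Year 1991: gap = -2.3 × (9.63 - 5.98) = -8.395%, loss ≈ 21133 × 8.395/100 ≈ 1774.
Year 1992: gap = -2.3 × (10.84 - 5.98) = -11.178%, loss ≈ 21133 × 11.178/100 ≈ 2362.
Total lost output = 1303 + 442 + 661 + 1774 + 2362 = 6542 billion.

$6,542 billion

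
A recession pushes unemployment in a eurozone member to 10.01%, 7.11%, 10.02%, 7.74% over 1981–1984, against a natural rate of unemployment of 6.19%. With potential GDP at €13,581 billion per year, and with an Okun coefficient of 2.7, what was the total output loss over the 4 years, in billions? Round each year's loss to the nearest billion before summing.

€3,710 billion

Year 1981: gap = -2.7 × (10.01 - 6.19) = -10.314%, loss ≈ 13581 × 10.314/100 ≈ 1401.
Year 1982: gap = -2.7 × (7.11 - 6.19) = -2.484%, loss ≈ 13581 × 2.484/100 ≈ 337.
Year 1983: gap = -2.7 × (10.02 - 6.19) = -10.341%, loss ≈ 13581 × 10.341/100 ≈ 1404.
Year 1984: gap = -2.7 × (7.74 - 6.19) = -4.185%, loss ≈ 13581 × 4.185/100 ≈ 568.
Total lost output = 1401 + 337 + 1404 + 568 = 3710 billion.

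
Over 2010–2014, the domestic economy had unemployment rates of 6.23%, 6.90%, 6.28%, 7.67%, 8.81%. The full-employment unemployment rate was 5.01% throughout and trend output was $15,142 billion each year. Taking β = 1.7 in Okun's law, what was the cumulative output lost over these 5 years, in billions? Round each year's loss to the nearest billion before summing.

Year 2010: gap = -1.7 × (6.23 - 5.01) = -2.074%, loss ≈ 15142 × 2.074/100 ≈ 314.
Year 2011: gap = -1.7 × (6.9 - 5.01) = -3.213%, loss ≈ 15142 × 3.213/100 ≈ 487.
Year 2012: gap = -1.7 × (6.28 - 5.01) = -2.159%, loss ≈ 15142 × 2.159/100 ≈ 327.
Year 2013: gap = -1.7 × (7.67 - 5.01) = -4.522%, loss ≈ 15142 × 4.522/100 ≈ 685.
Year 2014: gap = -1.7 × (8.81 - 5.01) = -6.46%, loss ≈ 15142 × 6.46/100 ≈ 978.
Total lost output = 314 + 487 + 327 + 685 + 978 = 2791 billion.

$2,791 billion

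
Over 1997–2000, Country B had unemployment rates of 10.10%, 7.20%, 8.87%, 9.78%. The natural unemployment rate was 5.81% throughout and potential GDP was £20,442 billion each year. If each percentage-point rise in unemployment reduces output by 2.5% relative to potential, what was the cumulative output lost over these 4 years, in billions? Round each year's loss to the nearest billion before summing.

Year 1997: gap = -2.5 × (10.1 - 5.81) = -10.725%, loss ≈ 20442 × 10.725/100 ≈ 2192.
Year 1998: gap = -2.5 × (7.2 - 5.81) = -3.475%, loss ≈ 20442 × 3.475/100 ≈ 710.
Year 1999: gap = -2.5 × (8.87 - 5.81) = -7.65%, loss ≈ 20442 × 7.65/100 ≈ 1564.
Year 2000: gap = -2.5 × (9.78 - 5.81) = -9.925%, loss ≈ 20442 × 9.925/100 ≈ 2029.
Total lost output = 2192 + 710 + 1564 + 2029 = 6495 billion.

£6,495 billion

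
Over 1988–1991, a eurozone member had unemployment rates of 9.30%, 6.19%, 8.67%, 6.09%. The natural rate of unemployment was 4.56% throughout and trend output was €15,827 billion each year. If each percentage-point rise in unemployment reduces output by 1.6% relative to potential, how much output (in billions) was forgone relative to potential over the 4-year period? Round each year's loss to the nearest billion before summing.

Year 1988: gap = -1.6 × (9.3 - 4.56) = -7.584%, loss ≈ 15827 × 7.584/100 ≈ 1200.
Year 1989: gap = -1.6 × (6.19 - 4.56) = -2.608%, loss ≈ 15827 × 2.608/100 ≈ 413.
Year 1990: gap = -1.6 × (8.67 - 4.56) = -6.576%, loss ≈ 15827 × 6.576/100 ≈ 1041.
Year 1991: gap = -1.6 × (6.09 - 4.56) = -2.448%, loss ≈ 15827 × 2.448/100 ≈ 387.
Total lost output = 1200 + 413 + 1041 + 387 = 3041 billion.

€3,041 billion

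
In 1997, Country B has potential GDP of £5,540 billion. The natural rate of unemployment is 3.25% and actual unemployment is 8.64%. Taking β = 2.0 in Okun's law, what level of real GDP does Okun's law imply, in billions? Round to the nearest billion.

Unemployment gap = 8.64 - 3.25 = 5.39 points, so the output gap is -2 × 5.39 = -10.78%.
Actual GDP = 5540 × (1 - 10.78/100) = 5540 × 0.8922 ≈ 4943 billion.

£4,943 billion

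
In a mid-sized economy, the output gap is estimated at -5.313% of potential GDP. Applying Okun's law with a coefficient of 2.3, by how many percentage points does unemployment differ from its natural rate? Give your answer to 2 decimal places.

Okun's law: output gap = -β × (u - u*), so u - u* = -(output gap)/β.
u - u* = -(-5.313)/2.3 = 2.31 percentage points.

2.31 percentage points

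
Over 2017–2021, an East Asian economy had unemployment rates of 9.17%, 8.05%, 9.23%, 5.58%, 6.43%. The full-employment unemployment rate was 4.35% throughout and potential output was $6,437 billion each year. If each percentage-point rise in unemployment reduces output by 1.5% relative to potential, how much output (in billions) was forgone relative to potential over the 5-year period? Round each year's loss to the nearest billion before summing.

$1,613 billion

Year 2017: gap = -1.5 × (9.17 - 4.35) = -7.23%, loss ≈ 6437 × 7.23/100 ≈ 465.
Year 2018: gap = -1.5 × (8.05 - 4.35) = -5.55%, loss ≈ 6437 × 5.55/100 ≈ 357.
Year 2019: gap = -1.5 × (9.23 - 4.35) = -7.32%, loss ≈ 6437 × 7.32/100 ≈ 471.
Year 2020: gap = -1.5 × (5.58 - 4.35) = -1.845%, loss ≈ 6437 × 1.845/100 ≈ 119.
Year 2021: gap = -1.5 × (6.43 - 4.35) = -3.12%, loss ≈ 6437 × 3.12/100 ≈ 201.
Total lost output = 465 + 357 + 471 + 119 + 201 = 1613 billion.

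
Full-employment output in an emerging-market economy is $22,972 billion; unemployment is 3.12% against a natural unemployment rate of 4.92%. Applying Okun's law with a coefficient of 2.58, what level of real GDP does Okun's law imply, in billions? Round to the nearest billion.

Unemployment gap = 3.12 - 4.92 = -1.8 points, so the output gap is -2.58 × (-1.8) = 4.644%.
Actual GDP = 22972 × (1 + 4.644/100) = 22972 × 1.04644 ≈ 24039 billion.

$24,039 billion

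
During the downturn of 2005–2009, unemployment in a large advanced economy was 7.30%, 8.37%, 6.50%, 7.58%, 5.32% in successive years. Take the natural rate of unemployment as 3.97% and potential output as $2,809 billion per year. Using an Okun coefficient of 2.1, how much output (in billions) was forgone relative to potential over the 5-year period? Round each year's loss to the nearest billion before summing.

Year 2005: gap = -2.1 × (7.3 - 3.97) = -6.993%, loss ≈ 2809 × 6.993/100 ≈ 196.
Year 2006: gap = -2.1 × (8.37 - 3.97) = -9.24%, loss ≈ 2809 × 9.24/100 ≈ 260.
Year 2007: gap = -2.1 × (6.5 - 3.97) = -5.313%, loss ≈ 2809 × 5.313/100 ≈ 149.
Year 2008: gap = -2.1 × (7.58 - 3.97) = -7.581%, loss ≈ 2809 × 7.581/100 ≈ 213.
Year 2009: gap = -2.1 × (5.32 - 3.97) = -2.835%, loss ≈ 2809 × 2.835/100 ≈ 80.
Total lost output = 196 + 260 + 149 + 213 + 80 = 898 billion.

$898 billion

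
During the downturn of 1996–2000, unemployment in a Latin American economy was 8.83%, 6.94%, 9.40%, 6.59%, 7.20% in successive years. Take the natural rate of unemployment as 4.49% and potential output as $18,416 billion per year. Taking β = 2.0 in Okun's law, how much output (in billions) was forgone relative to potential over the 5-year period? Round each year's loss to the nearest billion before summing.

Year 1996: gap = -2.0 × (8.83 - 4.49) = -8.68%, loss ≈ 18416 × 8.68/100 ≈ 1599.
Year 1997: gap = -2.0 × (6.94 - 4.49) = -4.9%, loss ≈ 18416 × 4.9/100 ≈ 902.
Year 1998: gap = -2.0 × (9.4 - 4.49) = -9.82%, loss ≈ 18416 × 9.82/100 ≈ 1808.
Year 1999: gap = -2.0 × (6.59 - 4.49) = -4.2%, loss ≈ 18416 × 4.2/100 ≈ 773.
Year 2000: gap = -2.0 × (7.2 - 4.49) = -5.42%, loss ≈ 18416 × 5.42/100 ≈ 998.
Total lost output = 1599 + 902 + 1808 + 773 + 998 = 6080 billion.

$6,080 billion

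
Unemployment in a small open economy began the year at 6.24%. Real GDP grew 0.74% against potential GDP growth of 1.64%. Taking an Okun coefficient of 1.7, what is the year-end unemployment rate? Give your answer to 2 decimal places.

6.77%

Growth-rate Okun's law: g_Y = g_Y* - β × Δu, so Δu = (g_Y* - g_Y)/β.
Δu = (1.64 - 0.74)/1.7 = 0.9/1.7 = 0.53 percentage points.
Year-end unemployment = 6.24 + 0.53 = 6.77%.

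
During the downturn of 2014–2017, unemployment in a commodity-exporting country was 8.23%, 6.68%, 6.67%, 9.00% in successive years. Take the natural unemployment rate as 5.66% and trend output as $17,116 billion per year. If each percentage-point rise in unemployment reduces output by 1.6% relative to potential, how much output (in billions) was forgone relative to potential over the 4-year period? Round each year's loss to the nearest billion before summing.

$2,175 billion

Year 2014: gap = -1.6 × (8.23 - 5.66) = -4.112%, loss ≈ 17116 × 4.112/100 ≈ 704.
Year 2015: gap = -1.6 × (6.68 - 5.66) = -1.632%, loss ≈ 17116 × 1.632/100 ≈ 279.
Year 2016: gap = -1.6 × (6.67 - 5.66) = -1.616%, loss ≈ 17116 × 1.616/100 ≈ 277.
Year 2017: gap = -1.6 × (9 - 5.66) = -5.344%, loss ≈ 17116 × 5.344/100 ≈ 915.
Total lost output = 704 + 279 + 277 + 915 = 2175 billion.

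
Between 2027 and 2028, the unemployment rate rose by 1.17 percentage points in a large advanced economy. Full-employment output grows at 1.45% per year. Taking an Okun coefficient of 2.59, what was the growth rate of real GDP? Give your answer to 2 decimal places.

Growth-rate Okun's law: g_Y = g_Y* - β × Δu.
g_Y = 1.45 - 2.59 × (1.17) = 1.45 - 3.0303 = -1.5803%, i.e. -1.58% to 2 d.p.

-1.58%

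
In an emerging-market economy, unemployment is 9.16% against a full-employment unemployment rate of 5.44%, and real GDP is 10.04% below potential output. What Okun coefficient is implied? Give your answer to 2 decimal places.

β ≈ 2.70

Okun's law: output gap = -β × (u - u*).
-10.04 = -β × (9.16 - 5.44) = -β × 3.72, so β = 10.04/3.72 = 2.70.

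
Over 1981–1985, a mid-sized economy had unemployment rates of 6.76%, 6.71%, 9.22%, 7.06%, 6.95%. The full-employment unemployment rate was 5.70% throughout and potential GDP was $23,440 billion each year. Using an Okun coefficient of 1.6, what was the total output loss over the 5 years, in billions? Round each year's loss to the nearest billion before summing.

$3,076 billion

Year 1981: gap = -1.6 × (6.76 - 5.7) = -1.696%, loss ≈ 23440 × 1.696/100 ≈ 398.
Year 1982: gap = -1.6 × (6.71 - 5.7) = -1.616%, loss ≈ 23440 × 1.616/100 ≈ 379.
Year 1983: gap = -1.6 × (9.22 - 5.7) = -5.632%, loss ≈ 23440 × 5.632/100 ≈ 1320.
Year 1984: gap = -1.6 × (7.06 - 5.7) = -2.176%, loss ≈ 23440 × 2.176/100 ≈ 510.
Year 1985: gap = -1.6 × (6.95 - 5.7) = -2%, loss ≈ 23440 × 2/100 ≈ 469.
Total lost output = 398 + 379 + 1320 + 510 + 469 = 3076 billion.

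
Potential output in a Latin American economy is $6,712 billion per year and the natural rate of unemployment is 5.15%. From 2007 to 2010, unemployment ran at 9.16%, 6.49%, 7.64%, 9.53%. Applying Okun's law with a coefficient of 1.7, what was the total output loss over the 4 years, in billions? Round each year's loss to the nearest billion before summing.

$1,395 billion

Year 2007: gap = -1.7 × (9.16 - 5.15) = -6.817%, loss ≈ 6712 × 6.817/100 ≈ 458.
Year 2008: gap = -1.7 × (6.49 - 5.15) = -2.278%, loss ≈ 6712 × 2.278/100 ≈ 153.
Year 2009: gap = -1.7 × (7.64 - 5.15) = -4.233%, loss ≈ 6712 × 4.233/100 ≈ 284.
Year 2010: gap = -1.7 × (9.53 - 5.15) = -7.446%, loss ≈ 6712 × 7.446/100 ≈ 500.
Total lost output = 458 + 153 + 284 + 500 = 1395 billion.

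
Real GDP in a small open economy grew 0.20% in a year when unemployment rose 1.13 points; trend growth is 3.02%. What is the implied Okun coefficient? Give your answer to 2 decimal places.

Growth form: g_Y = g_Y* - β × Δu, so β = (g_Y* - g_Y)/Δu.
β = (3.02 - 0.2)/1.13 = 2.82/1.13 = 2.50.

β ≈ 2.50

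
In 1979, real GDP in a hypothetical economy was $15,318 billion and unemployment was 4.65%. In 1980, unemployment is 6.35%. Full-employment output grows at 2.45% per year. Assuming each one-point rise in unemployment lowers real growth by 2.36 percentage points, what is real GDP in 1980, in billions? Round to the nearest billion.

Δu = 6.35 - 4.65 = 1.7 points.
Okun's law (growth form): g_Y = g_Y* - β × Δu = 2.45 - 2.36 × (1.70) = 2.45 - 4.012 = -1.562%.
Real GDP in the next year = 15318 × (1 - 1.562/100) = 15318 × 0.98438 ≈ 15079 billion.

$15,079 billion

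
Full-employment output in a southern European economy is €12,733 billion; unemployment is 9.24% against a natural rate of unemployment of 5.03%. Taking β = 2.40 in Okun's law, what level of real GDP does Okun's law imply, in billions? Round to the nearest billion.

Unemployment gap = 9.24 - 5.03 = 4.21 points, so the output gap is -2.4 × 4.21 = -10.104%.
Actual GDP = 12733 × (1 - 10.104/100) = 12733 × 0.89896 ≈ 11446 billion.

€11,446 billion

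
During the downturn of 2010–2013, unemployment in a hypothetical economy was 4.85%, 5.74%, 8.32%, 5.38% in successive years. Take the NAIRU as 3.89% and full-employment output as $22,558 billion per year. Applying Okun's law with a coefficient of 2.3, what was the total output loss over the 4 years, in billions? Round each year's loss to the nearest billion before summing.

$4,529 billion

Year 2010: gap = -2.3 × (4.85 - 3.89) = -2.208%, loss ≈ 22558 × 2.208/100 ≈ 498.
Year 2011: gap = -2.3 × (5.74 - 3.89) = -4.255%, loss ≈ 22558 × 4.255/100 ≈ 960.
Year 2012: gap = -2.3 × (8.32 - 3.89) = -10.189%, loss ≈ 22558 × 10.189/100 ≈ 2298.
Year 2013: gap = -2.3 × (5.38 - 3.89) = -3.427%, loss ≈ 22558 × 3.427/100 ≈ 773.
Total lost output = 498 + 960 + 2298 + 773 = 4529 billion.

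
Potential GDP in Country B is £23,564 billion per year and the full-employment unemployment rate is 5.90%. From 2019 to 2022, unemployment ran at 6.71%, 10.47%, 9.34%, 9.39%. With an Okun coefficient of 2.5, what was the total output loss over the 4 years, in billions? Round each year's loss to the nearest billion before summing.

£7,252 billion

Year 2019: gap = -2.5 × (6.71 - 5.9) = -2.025%, loss ≈ 23564 × 2.025/100 ≈ 477.
Year 2020: gap = -2.5 × (10.47 - 5.9) = -11.425%, loss ≈ 23564 × 11.425/100 ≈ 2692.
Year 2021: gap = -2.5 × (9.34 - 5.9) = -8.6%, loss ≈ 23564 × 8.6/100 ≈ 2027.
Year 2022: gap = -2.5 × (9.39 - 5.9) = -8.725%, loss ≈ 23564 × 8.725/100 ≈ 2056.
Total lost output = 477 + 2692 + 2027 + 2056 = 7252 billion.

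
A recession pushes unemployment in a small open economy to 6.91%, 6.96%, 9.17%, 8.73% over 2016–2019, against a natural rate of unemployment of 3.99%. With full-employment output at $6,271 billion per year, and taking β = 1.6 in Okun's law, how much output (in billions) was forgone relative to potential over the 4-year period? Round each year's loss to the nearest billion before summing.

$1,587 billion

Year 2016: gap = -1.6 × (6.91 - 3.99) = -4.672%, loss ≈ 6271 × 4.672/100 ≈ 293.
Year 2017: gap = -1.6 × (6.96 - 3.99) = -4.752%, loss ≈ 6271 × 4.752/100 ≈ 298.
Year 2018: gap = -1.6 × (9.17 - 3.99) = -8.288%, loss ≈ 6271 × 8.288/100 ≈ 520.
Year 2019: gap = -1.6 × (8.73 - 3.99) = -7.584%, loss ≈ 6271 × 7.584/100 ≈ 476.
Total lost output = 293 + 298 + 520 + 476 = 1587 billion.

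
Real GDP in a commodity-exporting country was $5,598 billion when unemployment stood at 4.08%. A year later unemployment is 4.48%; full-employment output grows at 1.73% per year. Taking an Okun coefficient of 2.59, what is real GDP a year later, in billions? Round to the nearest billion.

$5,637 billion

Δu = 4.48 - 4.08 = 0.4 points.
Okun's law (growth form): g_Y = g_Y* - β × Δu = 1.73 - 2.59 × (0.40) = 1.73 - 1.036 = 0.694%.
Real GDP in the next year = 5598 × (1 + 0.694/100) = 5598 × 1.00694 ≈ 5637 billion.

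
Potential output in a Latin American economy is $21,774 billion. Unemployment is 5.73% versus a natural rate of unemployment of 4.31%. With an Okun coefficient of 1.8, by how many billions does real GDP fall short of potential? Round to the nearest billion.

Output gap = -1.8 × (5.73 - 4.31) = -1.8 × 1.42 = -2.556%.
Actual GDP ≈ 21774 × 0.97444 ≈ 21217 billion, so the shortfall is 21774 - 21217 = 557 billion.

$557 billion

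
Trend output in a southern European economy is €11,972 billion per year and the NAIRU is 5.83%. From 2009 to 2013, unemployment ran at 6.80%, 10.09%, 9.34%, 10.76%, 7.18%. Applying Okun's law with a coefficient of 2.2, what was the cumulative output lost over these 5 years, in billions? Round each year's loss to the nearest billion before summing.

€3,955 billion

Year 2009: gap = -2.2 × (6.8 - 5.83) = -2.134%, loss ≈ 11972 × 2.134/100 ≈ 255.
Year 2010: gap = -2.2 × (10.09 - 5.83) = -9.372%, loss ≈ 11972 × 9.372/100 ≈ 1122.
Year 2011: gap = -2.2 × (9.34 - 5.83) = -7.722%, loss ≈ 11972 × 7.722/100 ≈ 924.
Year 2012: gap = -2.2 × (10.76 - 5.83) = -10.846%, loss ≈ 11972 × 10.846/100 ≈ 1298.
Year 2013: gap = -2.2 × (7.18 - 5.83) = -2.97%, loss ≈ 11972 × 2.97/100 ≈ 356.
Total lost output = 255 + 1122 + 924 + 1298 + 356 = 3955 billion.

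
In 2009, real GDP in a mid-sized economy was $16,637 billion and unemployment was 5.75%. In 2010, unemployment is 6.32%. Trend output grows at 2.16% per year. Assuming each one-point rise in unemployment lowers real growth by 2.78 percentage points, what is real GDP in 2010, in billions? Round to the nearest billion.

Δu = 6.32 - 5.75 = 0.57 points.
Okun's law (growth form): g_Y = g_Y* - β × Δu = 2.16 - 2.78 × (0.57) = 2.16 - 1.5846 = 0.5754%.
Real GDP in the next year = 16637 × (1 + 0.5754/100) = 16637 × 1.005754 ≈ 16733 billion.

$16,733 billion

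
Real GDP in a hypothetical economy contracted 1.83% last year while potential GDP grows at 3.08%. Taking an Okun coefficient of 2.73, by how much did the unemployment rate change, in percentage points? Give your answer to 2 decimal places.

Growth-rate Okun's law: g_Y = g_Y* - β × Δu, so Δu = (g_Y* - g_Y)/β.
Δu = (3.08 + 1.83)/2.73 = 4.91/2.73 = 1.80 percentage points.

1.80 percentage points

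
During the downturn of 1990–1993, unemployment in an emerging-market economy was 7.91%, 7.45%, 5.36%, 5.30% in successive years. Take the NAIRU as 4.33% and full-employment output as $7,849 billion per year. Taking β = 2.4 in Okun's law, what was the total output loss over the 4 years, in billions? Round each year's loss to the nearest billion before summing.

$1,639 billion

Year 1990: gap = -2.4 × (7.91 - 4.33) = -8.592%, loss ≈ 7849 × 8.592/100 ≈ 674.
Year 1991: gap = -2.4 × (7.45 - 4.33) = -7.488%, loss ≈ 7849 × 7.488/100 ≈ 588.
Year 1992: gap = -2.4 × (5.36 - 4.33) = -2.472%, loss ≈ 7849 × 2.472/100 ≈ 194.
Year 1993: gap = -2.4 × (5.3 - 4.33) = -2.328%, loss ≈ 7849 × 2.328/100 ≈ 183.
Total lost output = 674 + 588 + 194 + 183 = 1639 billion.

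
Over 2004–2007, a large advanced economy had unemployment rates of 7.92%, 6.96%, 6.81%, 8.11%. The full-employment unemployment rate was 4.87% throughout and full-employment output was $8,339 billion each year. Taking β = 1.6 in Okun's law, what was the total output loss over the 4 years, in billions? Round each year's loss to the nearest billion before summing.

$1,377 billion

Year 2004: gap = -1.6 × (7.92 - 4.87) = -4.88%, loss ≈ 8339 × 4.88/100 ≈ 407.
Year 2005: gap = -1.6 × (6.96 - 4.87) = -3.344%, loss ≈ 8339 × 3.344/100 ≈ 279.
Year 2006: gap = -1.6 × (6.81 - 4.87) = -3.104%, loss ≈ 8339 × 3.104/100 ≈ 259.
Year 2007: gap = -1.6 × (8.11 - 4.87) = -5.184%, loss ≈ 8339 × 5.184/100 ≈ 432.
Total lost output = 407 + 279 + 259 + 432 = 1377 billion.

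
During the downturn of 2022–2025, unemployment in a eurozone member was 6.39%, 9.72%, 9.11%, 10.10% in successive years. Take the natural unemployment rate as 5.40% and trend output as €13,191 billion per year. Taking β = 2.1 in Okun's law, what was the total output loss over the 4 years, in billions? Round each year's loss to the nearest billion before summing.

Year 2022: gap = -2.1 × (6.39 - 5.4) = -2.079%, loss ≈ 13191 × 2.079/100 ≈ 274.
Year 2023: gap = -2.1 × (9.72 - 5.4) = -9.072%, loss ≈ 13191 × 9.072/100 ≈ 1197.
Year 2024: gap = -2.1 × (9.11 - 5.4) = -7.791%, loss ≈ 13191 × 7.791/100 ≈ 1028.
Year 2025: gap = -2.1 × (10.1 - 5.4) = -9.87%, loss ≈ 13191 × 9.87/100 ≈ 1302.
Total lost output = 274 + 1197 + 1028 + 1302 = 3801 billion.

€3,801 billion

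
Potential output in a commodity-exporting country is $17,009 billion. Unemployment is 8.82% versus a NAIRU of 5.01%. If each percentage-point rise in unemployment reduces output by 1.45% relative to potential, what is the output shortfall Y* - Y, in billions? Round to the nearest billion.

Output gap = -1.45 × (8.82 - 5.01) = -1.45 × 3.81 = -5.5245%.
Actual GDP ≈ 17009 × 0.944755 ≈ 16069 billion, so the shortfall is 17009 - 16069 = 940 billion.

$940 billion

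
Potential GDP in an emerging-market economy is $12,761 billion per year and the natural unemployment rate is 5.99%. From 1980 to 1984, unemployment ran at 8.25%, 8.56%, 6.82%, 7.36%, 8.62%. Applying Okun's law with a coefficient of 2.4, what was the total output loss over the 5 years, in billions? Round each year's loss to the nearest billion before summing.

Year 1980: gap = -2.4 × (8.25 - 5.99) = -5.424%, loss ≈ 12761 × 5.424/100 ≈ 692.
Year 1981: gap = -2.4 × (8.56 - 5.99) = -6.168%, loss ≈ 12761 × 6.168/100 ≈ 787.
Year 1982: gap = -2.4 × (6.82 - 5.99) = -1.992%, loss ≈ 12761 × 1.992/100 ≈ 254.
Year 1983: gap = -2.4 × (7.36 - 5.99) = -3.288%, loss ≈ 12761 × 3.288/100 ≈ 420.
Year 1984: gap = -2.4 × (8.62 - 5.99) = -6.312%, loss ≈ 12761 × 6.312/100 ≈ 805.
Total lost output = 692 + 787 + 254 + 420 + 805 = 2958 billion.

$2,958 billion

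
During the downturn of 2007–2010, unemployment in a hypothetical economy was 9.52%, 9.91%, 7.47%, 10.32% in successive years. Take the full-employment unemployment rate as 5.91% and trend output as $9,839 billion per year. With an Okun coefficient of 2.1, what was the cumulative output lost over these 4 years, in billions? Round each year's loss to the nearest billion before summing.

$2,805 billion

Year 2007: gap = -2.1 × (9.52 - 5.91) = -7.581%, loss ≈ 9839 × 7.581/100 ≈ 746.
Year 2008: gap = -2.1 × (9.91 - 5.91) = -8.4%, loss ≈ 9839 × 8.4/100 ≈ 826.
Year 2009: gap = -2.1 × (7.47 - 5.91) = -3.276%, loss ≈ 9839 × 3.276/100 ≈ 322.
Year 2010: gap = -2.1 × (10.32 - 5.91) = -9.261%, loss ≈ 9839 × 9.261/100 ≈ 911.
Total lost output = 746 + 826 + 322 + 911 = 2805 billion.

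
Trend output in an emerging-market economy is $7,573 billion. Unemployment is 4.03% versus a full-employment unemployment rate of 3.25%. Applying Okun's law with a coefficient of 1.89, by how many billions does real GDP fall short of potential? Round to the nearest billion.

$112 billion

Output gap = -1.89 × (4.03 - 3.25) = -1.89 × 0.78 = -1.4742%.
Actual GDP ≈ 7573 × 0.985258 ≈ 7461 billion, so the shortfall is 7573 - 7461 = 112 billion.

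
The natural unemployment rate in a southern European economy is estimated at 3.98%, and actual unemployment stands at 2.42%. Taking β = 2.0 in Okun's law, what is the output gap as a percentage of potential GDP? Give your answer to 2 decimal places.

The unemployment gap is 2.42 - 3.98 = -1.56 percentage points.
Okun's law gives an output gap of -2 × (-1.56) = 3.12%, i.e. 3.12% above potential.

3.12%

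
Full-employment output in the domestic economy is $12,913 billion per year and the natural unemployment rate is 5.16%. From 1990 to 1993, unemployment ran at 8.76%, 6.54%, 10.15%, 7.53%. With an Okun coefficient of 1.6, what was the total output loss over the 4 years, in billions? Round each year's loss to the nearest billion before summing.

Year 1990: gap = -1.6 × (8.76 - 5.16) = -5.76%, loss ≈ 12913 × 5.76/100 ≈ 744.
Year 1991: gap = -1.6 × (6.54 - 5.16) = -2.208%, loss ≈ 12913 × 2.208/100 ≈ 285.
Year 1992: gap = -1.6 × (10.15 - 5.16) = -7.984%, loss ≈ 12913 × 7.984/100 ≈ 1031.
Year 1993: gap = -1.6 × (7.53 - 5.16) = -3.792%, loss ≈ 12913 × 3.792/100 ≈ 490.
Total lost output = 744 + 285 + 1031 + 490 = 2550 billion.

$2,550 billion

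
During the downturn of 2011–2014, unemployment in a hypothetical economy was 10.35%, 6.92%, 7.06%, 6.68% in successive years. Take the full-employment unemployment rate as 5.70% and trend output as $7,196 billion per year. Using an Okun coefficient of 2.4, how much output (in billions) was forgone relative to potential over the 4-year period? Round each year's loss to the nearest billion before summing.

Year 2011: gap = -2.4 × (10.35 - 5.7) = -11.16%, loss ≈ 7196 × 11.16/100 ≈ 803.
Year 2012: gap = -2.4 × (6.92 - 5.7) = -2.928%, loss ≈ 7196 × 2.928/100 ≈ 211.
Year 2013: gap = -2.4 × (7.06 - 5.7) = -3.264%, loss ≈ 7196 × 3.264/100 ≈ 235.
Year 2014: gap = -2.4 × (6.68 - 5.7) = -2.352%, loss ≈ 7196 × 2.352/100 ≈ 169.
Total lost output = 803 + 211 + 235 + 169 = 1418 billion.

$1,418 billion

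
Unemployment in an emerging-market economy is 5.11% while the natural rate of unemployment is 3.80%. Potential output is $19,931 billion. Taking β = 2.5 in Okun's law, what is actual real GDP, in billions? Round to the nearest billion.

$19,278 billion

Unemployment gap = 5.11 - 3.8 = 1.31 points, so the output gap is -2.5 × 1.31 = -3.275%.
Actual GDP = 19931 × (1 - 3.275/100) = 19931 × 0.96725 ≈ 19278 billion.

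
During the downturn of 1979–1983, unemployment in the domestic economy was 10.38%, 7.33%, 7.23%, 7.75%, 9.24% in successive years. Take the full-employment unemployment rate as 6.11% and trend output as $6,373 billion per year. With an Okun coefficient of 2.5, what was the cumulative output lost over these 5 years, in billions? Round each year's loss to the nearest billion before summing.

$1,812 billion

Year 1979: gap = -2.5 × (10.38 - 6.11) = -10.675%, loss ≈ 6373 × 10.675/100 ≈ 680.
Year 1980: gap = -2.5 × (7.33 - 6.11) = -3.05%, loss ≈ 6373 × 3.05/100 ≈ 194.
Year 1981: gap = -2.5 × (7.23 - 6.11) = -2.8%, loss ≈ 6373 × 2.8/100 ≈ 178.
Year 1982: gap = -2.5 × (7.75 - 6.11) = -4.1%, loss ≈ 6373 × 4.1/100 ≈ 261.
Year 1983: gap = -2.5 × (9.24 - 6.11) = -7.825%, loss ≈ 6373 × 7.825/100 ≈ 499.
Total lost output = 680 + 194 + 178 + 261 + 499 = 1812 billion.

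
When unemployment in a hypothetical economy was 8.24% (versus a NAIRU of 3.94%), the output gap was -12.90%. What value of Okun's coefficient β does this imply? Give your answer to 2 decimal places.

β ≈ 3.00

Okun's law: output gap = -β × (u - u*).
-12.90 = -β × (8.24 - 3.94) = -β × 4.3, so β = 12.9/4.3 = 3.00.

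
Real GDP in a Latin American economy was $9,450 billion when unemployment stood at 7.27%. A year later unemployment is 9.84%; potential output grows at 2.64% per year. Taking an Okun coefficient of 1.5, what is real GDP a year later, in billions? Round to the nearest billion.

Δu = 9.84 - 7.27 = 2.57 points.
Okun's law (growth form): g_Y = g_Y* - β × Δu = 2.64 - 1.5 × (2.57) = 2.64 - 3.855 = -1.215%.
Real GDP in the next year = 9450 × (1 - 1.215/100) = 9450 × 0.98785 ≈ 9335 billion.

$9,335 billion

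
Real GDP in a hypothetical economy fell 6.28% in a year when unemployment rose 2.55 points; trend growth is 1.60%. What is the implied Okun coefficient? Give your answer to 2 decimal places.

Growth form: g_Y = g_Y* - β × Δu, so β = (g_Y* - g_Y)/Δu.
β = (1.6 + 6.28)/2.55 = 7.88/2.55 = 3.09.

β ≈ 3.09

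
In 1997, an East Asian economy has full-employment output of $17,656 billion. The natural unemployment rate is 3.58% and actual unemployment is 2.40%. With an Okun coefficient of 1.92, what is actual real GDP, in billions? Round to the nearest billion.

$18,056 billion

Unemployment gap = 2.4 - 3.58 = -1.18 points, so the output gap is -1.92 × (-1.18) = 2.2656%.
Actual GDP = 17656 × (1 + 2.2656/100) = 17656 × 1.022656 ≈ 18056 billion.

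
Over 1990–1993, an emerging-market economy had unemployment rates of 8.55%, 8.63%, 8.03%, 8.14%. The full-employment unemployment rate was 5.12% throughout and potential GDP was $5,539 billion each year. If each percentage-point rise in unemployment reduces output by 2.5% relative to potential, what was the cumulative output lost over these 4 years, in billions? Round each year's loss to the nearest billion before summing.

Year 1990: gap = -2.5 × (8.55 - 5.12) = -8.575%, loss ≈ 5539 × 8.575/100 ≈ 475.
Year 1991: gap = -2.5 × (8.63 - 5.12) = -8.775%, loss ≈ 5539 × 8.775/100 ≈ 486.
Year 1992: gap = -2.5 × (8.03 - 5.12) = -7.275%, loss ≈ 5539 × 7.275/100 ≈ 403.
Year 1993: gap = -2.5 × (8.14 - 5.12) = -7.55%, loss ≈ 5539 × 7.55/100 ≈ 418.
Total lost output = 475 + 486 + 403 + 418 = 1782 billion.

$1,782 billion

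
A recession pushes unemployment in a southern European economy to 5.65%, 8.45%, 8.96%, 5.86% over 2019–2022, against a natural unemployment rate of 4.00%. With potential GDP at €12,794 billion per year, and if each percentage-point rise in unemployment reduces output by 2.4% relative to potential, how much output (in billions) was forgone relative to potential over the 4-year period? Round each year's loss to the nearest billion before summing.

€3,967 billion

Year 2019: gap = -2.4 × (5.65 - 4) = -3.96%, loss ≈ 12794 × 3.96/100 ≈ 507.
Year 2020: gap = -2.4 × (8.45 - 4) = -10.68%, loss ≈ 12794 × 10.68/100 ≈ 1366.
Year 2021: gap = -2.4 × (8.96 - 4) = -11.904%, loss ≈ 12794 × 11.904/100 ≈ 1523.
Year 2022: gap = -2.4 × (5.86 - 4) = -4.464%, loss ≈ 12794 × 4.464/100 ≈ 571.
Total lost output = 507 + 1366 + 1523 + 571 = 3967 billion.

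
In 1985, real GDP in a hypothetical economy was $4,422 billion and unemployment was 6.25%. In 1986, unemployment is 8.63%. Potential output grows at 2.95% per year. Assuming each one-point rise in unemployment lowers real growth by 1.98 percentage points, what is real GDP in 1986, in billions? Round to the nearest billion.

$4,344 billion

Δu = 8.63 - 6.25 = 2.38 points.
Okun's law (growth form): g_Y = g_Y* - β × Δu = 2.95 - 1.98 × (2.38) = 2.95 - 4.7124 = -1.7624%.
Real GDP in the next year = 4422 × (1 - 1.7624/100) = 4422 × 0.982376 ≈ 4344 billion.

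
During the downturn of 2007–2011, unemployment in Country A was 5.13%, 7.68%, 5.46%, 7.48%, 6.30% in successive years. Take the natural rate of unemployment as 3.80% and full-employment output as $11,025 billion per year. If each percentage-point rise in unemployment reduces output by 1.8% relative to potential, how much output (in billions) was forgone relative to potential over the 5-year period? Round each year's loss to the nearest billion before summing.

$2,589 billion

Year 2007: gap = -1.8 × (5.13 - 3.8) = -2.394%, loss ≈ 11025 × 2.394/100 ≈ 264.
Year 2008: gap = -1.8 × (7.68 - 3.8) = -6.984%, loss ≈ 11025 × 6.984/100 ≈ 770.
Year 2009: gap = -1.8 × (5.46 - 3.8) = -2.988%, loss ≈ 11025 × 2.988/100 ≈ 329.
Year 2010: gap = -1.8 × (7.48 - 3.8) = -6.624%, loss ≈ 11025 × 6.624/100 ≈ 730.
Year 2011: gap = -1.8 × (6.3 - 3.8) = -4.5%, loss ≈ 11025 × 4.5/100 ≈ 496.
Total lost output = 264 + 770 + 329 + 730 + 496 = 2589 billion.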